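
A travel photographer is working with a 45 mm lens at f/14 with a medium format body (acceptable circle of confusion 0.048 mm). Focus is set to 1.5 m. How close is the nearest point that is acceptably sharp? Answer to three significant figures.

1.01 m

Hyperfocal distance H = f²/(N·c) + f = 45²/(14 × 0.048) + 45 = 2025/0.672 + 45 ≈ 3058.4 mm ≈ 3.058 m.
Near limit Dn = s·(H − f)/(H + s − 2f) = 1500 × (3058.4 − 45) / (3058.4 + 1500 − 2 × 45) = 1500 × 3013.4 / 4468.4 ≈ 1011.6 mm ≈ 1.01 m.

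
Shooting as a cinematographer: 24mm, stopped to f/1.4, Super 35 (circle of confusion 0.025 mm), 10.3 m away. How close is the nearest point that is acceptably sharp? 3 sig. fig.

Hyperfocal distance H = f²/(N·c) + f = 24²/(1.4 × 0.025) + 24 = 576/0.035 + 24 ≈ 16481.1 mm ≈ 16.48 m.
Near limit Dn = s·(H − f)/(H + s − 2f) = 10300 × (16481.1 − 24) / (16481.1 + 10300 − 2 × 24) = 10300 × 16457.1 / 26733.1 ≈ 6340.8 mm ≈ 6.34 m.

6.34 m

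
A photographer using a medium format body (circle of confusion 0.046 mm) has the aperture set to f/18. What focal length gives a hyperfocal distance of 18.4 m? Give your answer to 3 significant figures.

From H = f²/(N·c) + f, with f ≪ H: f ≈ √(H·N·c) = √(18400 × 18 × 0.046) = √15235 ≈ 123.4 mm.
The +f correction barely moves this — solving exactly, f² + N·c·f − N·c·H = 0 ⇒ f = (−N·c + √((N·c)² + 4·N·c·H))/2 = (−0.828 + √60941)/2 ≈ 123.02 mm, so f ≈ 123 mm.

123 mm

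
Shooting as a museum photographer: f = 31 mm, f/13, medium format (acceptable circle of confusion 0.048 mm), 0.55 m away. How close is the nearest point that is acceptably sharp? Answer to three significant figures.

411 mm

Hyperfocal distance H = f²/(N·c) + f = 31²/(13 × 0.048) + 31 = 961/0.624 + 31 ≈ 1571.1 mm ≈ 1.571 m.
Near limit Dn = s·(H − f)/(H + s − 2f) = 550 × (1571.1 − 31) / (1571.1 + 550 − 2 × 31) = 550 × 1540.1 / 2059.1 ≈ 411.37 mm.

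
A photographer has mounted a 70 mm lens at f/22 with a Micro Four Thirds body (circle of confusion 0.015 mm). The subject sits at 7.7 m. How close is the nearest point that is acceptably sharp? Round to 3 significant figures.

Hyperfocal distance H = f²/(N·c) + f = 70²/(22 × 0.015) + 70 = 4900/0.33 + 70 ≈ 14918.5 mm ≈ 14.92 m.
Near limit Dn = s·(H − f)/(H + s − 2f) = 7700 × (14918.5 − 70) / (14918.5 + 7700 − 2 × 70) = 7700 × 14848.5 / 22478.5 ≈ 5086.3 mm ≈ 5.09 m.

5.09 m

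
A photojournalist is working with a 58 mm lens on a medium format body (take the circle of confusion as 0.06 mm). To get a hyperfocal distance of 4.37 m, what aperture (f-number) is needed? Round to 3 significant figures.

Rearrange H = f²/(N·c) + f for N: N = f² / ((H − f)·c).
N = 58² / ((4370 − 58) × 0.06) = 3364 / 258.7 ≈ 13.

f/13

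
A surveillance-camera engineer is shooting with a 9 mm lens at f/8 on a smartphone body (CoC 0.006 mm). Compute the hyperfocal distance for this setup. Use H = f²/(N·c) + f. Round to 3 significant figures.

Hyperfocal distance H = f²/(N·c) + f = 9²/(8 × 0.006) + 9 = 81/0.048 + 9 ≈ 1696.5 mm ≈ 1.70 m.

1.70 m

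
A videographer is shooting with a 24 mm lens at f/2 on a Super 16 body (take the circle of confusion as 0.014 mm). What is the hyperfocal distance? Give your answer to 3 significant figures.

20.6 m

Hyperfocal distance H = f²/(N·c) + f = 24²/(2 × 0.014) + 24 = 576/0.028 + 24 ≈ 20595.4 mm ≈ 20.6 m.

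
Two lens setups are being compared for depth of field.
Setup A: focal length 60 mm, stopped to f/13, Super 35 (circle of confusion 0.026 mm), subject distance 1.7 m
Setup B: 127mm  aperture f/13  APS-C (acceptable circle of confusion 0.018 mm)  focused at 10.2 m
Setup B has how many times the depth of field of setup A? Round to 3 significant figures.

Setup A: H = 60²/(13×0.026) + 60 ≈ 10710.9 mm; DoF = Df − Dn = 2009.40 − 1473.17 ≈ 536.23 mm.
Setup B: H = 127²/(13×0.018) + 127 ≈ 69054.4 mm; DoF = Df − Dn = 11945.7 − 8899.4 ≈ 3046.3 mm.
Ratio = 3046.3 / 536.23 ≈ 5.68.

5.68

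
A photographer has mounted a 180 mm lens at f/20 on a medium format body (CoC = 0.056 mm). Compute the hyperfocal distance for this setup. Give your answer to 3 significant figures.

29.1 m

Hyperfocal distance H = f²/(N·c) + f = 180²/(20 × 0.056) + 180 = 32400/1.12 + 180 ≈ 29108.6 mm ≈ 29.1 m.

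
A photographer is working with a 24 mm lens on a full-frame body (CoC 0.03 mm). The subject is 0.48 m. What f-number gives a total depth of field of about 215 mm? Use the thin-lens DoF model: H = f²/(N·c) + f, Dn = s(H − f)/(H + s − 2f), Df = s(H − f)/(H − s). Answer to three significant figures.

Write h = H − f = f²/(N·c). The thin-lens limits are Dn = s·h/(h + (s−f)) and Df = s·h/(h − (s−f)), so DoF = Df − Dn = 2·s·(s−f)·h / (h² − (s−f)²).
That is a quadratic in h: DoF·h² − 2·s·(s−f)·h − DoF·(s−f)² = 0 ⇒ h = (s−f)·(s + √(s² + DoF²)) / DoF = 456 × (480 + √(480² + 215²)) / 215 = 456 × (480 + 525.952) / 215 ≈ 2133.6 mm.
Then N = f²/(c·h) = 24² / (0.03 × 2133.6) = 576 / 64.007 ≈ 9.

f/9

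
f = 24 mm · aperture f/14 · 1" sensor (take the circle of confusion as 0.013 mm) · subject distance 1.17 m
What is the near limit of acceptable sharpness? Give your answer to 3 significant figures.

Hyperfocal distance H = f²/(N·c) + f = 24²/(14 × 0.013) + 24 = 576/0.182 + 24 ≈ 3188.8 mm ≈ 3.189 m.
Near limit Dn = s·(H − f)/(H + s − 2f) = 1170 × (3188.8 − 24) / (3188.8 + 1170 − 2 × 24) = 1170 × 3164.8 / 4310.8 ≈ 858.97 mm ≈ 0.859 m.

0.859 m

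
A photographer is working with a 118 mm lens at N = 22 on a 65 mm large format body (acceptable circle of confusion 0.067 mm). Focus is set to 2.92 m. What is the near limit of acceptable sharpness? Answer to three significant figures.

2.25 m

Hyperfocal distance H = f²/(N·c) + f = 118²/(22 × 0.067) + 118 = 13924/1.474 + 118 ≈ 9564.4 mm ≈ 9.564 m.
Near limit Dn = s·(H − f)/(H + s − 2f) = 2920 × (9564.4 − 118) / (9564.4 + 2920 − 2 × 118) = 2920 × 9446.4 / 12248.4 ≈ 2252.0 mm ≈ 2.25 m.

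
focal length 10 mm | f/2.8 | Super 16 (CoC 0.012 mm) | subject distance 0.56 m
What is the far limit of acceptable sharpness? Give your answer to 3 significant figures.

0.687 m

Hyperfocal distance H = f²/(N·c) + f = 10²/(2.8 × 0.012) + 10 = 100/0.0336 + 10 ≈ 2986.2 mm ≈ 2.986 m.
Far limit Df = s·(H − f)/(H − s) = 560 × (2986.2 − 10) / (2986.2 − 560) = 560 × 2976.2 / 2426.2 ≈ 686.95 mm ≈ 0.687 m.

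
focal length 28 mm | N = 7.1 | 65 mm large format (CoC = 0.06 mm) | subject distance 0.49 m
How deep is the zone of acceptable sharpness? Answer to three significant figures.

263 mm

Hyperfocal distance H = f²/(N·c) + f = 28²/(7.1 × 0.06) + 28 = 784/0.426 + 28 ≈ 1868.4 mm ≈ 1.868 m.
Near limit Dn = s·(H − f)/(H + s − 2f) = 490 × (1868.4 − 28) / (1868.4 + 490 − 2 × 28) = 490 × 1840.4 / 2302.4 ≈ 391.68 mm.
Far limit Df = s·(H − f)/(H − s) = 490 × (1868.4 − 28) / (1868.4 − 490) = 490 × 1840.4 / 1378.4 ≈ 654.24 mm.
Depth of field = Df − Dn = 654.24 − 391.68 ≈ 262.56 mm.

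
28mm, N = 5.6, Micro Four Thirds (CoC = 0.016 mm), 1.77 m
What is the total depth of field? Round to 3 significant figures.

0.734 m

Hyperfocal distance H = f²/(N·c) + f = 28²/(5.6 × 0.016) + 28 = 784/0.0896 + 28 ≈ 8778.0 mm ≈ 8.778 m.
Near limit Dn = s·(H − f)/(H + s − 2f) = 1770 × (8778.0 − 28) / (8778.0 + 1770 − 2 × 28) = 1770 × 8750.0 / 10492.0 ≈ 1476.12 mm.
Far limit Df = s·(H − f)/(H − s) = 1770 × (8778.0 − 28) / (8778.0 − 1770) = 1770 × 8750.0 / 7008.0 ≈ 2209.97 mm.
Depth of field = Df − Dn = 2209.97 − 1476.12 ≈ 733.85 mm ≈ 0.734 m.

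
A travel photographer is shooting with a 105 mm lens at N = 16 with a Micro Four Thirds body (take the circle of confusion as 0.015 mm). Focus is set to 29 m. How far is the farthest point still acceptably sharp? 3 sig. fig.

78.2 m

Hyperfocal distance H = f²/(N·c) + f = 105²/(16 × 0.015) + 105 = 11025/0.24 + 105 ≈ 46042.5 mm ≈ 46.04 m.
Far limit Df = s·(H − f)/(H − s) = 29000 × (46042.5 − 105) / (46042.5 − 29000) = 29000 × 45937.5 / 17042.5 ≈ 78169 mm ≈ 78.2 m.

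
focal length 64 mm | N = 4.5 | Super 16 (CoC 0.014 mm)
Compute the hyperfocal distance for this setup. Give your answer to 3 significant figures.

Hyperfocal distance H = f²/(N·c) + f = 64²/(4.5 × 0.014) + 64 = 4096/0.063 + 64 ≈ 65079.9 mm ≈ 65.1 m.

65.1 m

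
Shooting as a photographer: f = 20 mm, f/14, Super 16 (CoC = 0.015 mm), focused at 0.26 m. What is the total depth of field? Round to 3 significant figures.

Hyperfocal distance H = f²/(N·c) + f = 20²/(14 × 0.015) + 20 = 400/0.21 + 20 ≈ 1924.8 mm ≈ 1.925 m.
Near limit Dn = s·(H − f)/(H + s − 2f) = 260 × (1924.8 − 20) / (1924.8 + 260 − 2 × 20) = 260 × 1904.8 / 2144.8 ≈ 230.906 mm.
Far limit Df = s·(H − f)/(H − s) = 260 × (1924.8 − 20) / (1924.8 − 260) = 260 × 1904.8 / 1664.8 ≈ 297.483 mm.
Depth of field = Df − Dn = 297.483 − 230.906 ≈ 66.577 mm.

66.6 mm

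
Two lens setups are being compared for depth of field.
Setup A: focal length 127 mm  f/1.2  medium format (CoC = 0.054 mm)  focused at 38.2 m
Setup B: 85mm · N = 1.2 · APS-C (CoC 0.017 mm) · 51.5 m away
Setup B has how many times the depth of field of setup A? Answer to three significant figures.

Setup A: H = 127²/(1.2×0.054) + 127 ≈ 249031.3 mm; DoF = Df − Dn = 45098 − 33132 ≈ 11966 mm.
Setup B: H = 85²/(1.2×0.017) + 85 ≈ 354251.7 mm; DoF = Df − Dn = 60246 − 44971 ≈ 15275 mm.
Ratio = 15275 / 11966 ≈ 1.28.

1.28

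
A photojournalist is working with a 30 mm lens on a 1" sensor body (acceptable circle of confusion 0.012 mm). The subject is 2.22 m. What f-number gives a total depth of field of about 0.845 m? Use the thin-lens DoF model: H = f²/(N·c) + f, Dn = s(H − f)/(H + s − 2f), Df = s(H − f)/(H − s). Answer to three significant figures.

f/6.30

Write h = H − f = f²/(N·c). The thin-lens limits are Dn = s·h/(h + (s−f)) and Df = s·h/(h − (s−f)), so DoF = Df − Dn = 2·s·(s−f)·h / (h² − (s−f)²).
That is a quadratic in h: DoF·h² − 2·s·(s−f)·h − DoF·(s−f)² = 0 ⇒ h = (s−f)·(s + √(s² + DoF²)) / DoF = 2190 × (2220 + √(2220² + 845²)) / 845 = 2190 × (2220 + 2375.38) / 845 ≈ 11910 mm.
Then N = f²/(c·h) = 30² / (0.012 × 11910) = 900 / 142.92 ≈ 6.30.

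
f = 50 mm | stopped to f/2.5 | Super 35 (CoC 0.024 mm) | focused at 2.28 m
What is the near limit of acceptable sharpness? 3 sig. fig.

2.16 m

Hyperfocal distance H = f²/(N·c) + f = 50²/(2.5 × 0.024) + 50 = 2500/0.06 + 50 ≈ 41716.7 mm ≈ 41.72 m.
Near limit Dn = s·(H − f)/(H + s − 2f) = 2280 × (41716.7 − 50) / (41716.7 + 2280 − 2 × 50) = 2280 × 41666.7 / 43896.7 ≈ 2164.2 mm ≈ 2.16 m.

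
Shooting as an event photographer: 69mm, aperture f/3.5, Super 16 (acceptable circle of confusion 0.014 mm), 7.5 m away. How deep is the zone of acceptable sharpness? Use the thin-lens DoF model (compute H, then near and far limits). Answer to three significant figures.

1.15 m

Hyperfocal distance H = f²/(N·c) + f = 69²/(3.5 × 0.014) + 69 = 4761/0.049 + 69 ≈ 97232.3 mm ≈ 97.23 m.
Near limit Dn = s·(H − f)/(H + s − 2f) = 7500 × (97232.3 − 69) / (97232.3 + 7500 − 2 × 69) = 7500 × 97163.3 / 104594.3 ≈ 6967.2 mm.
Far limit Df = s·(H − f)/(H − s) = 7500 × (97232.3 − 69) / (97232.3 − 7500) = 7500 × 97163.3 / 89732.3 ≈ 8121.1 mm.
Depth of field = Df − Dn = 8121.1 − 6967.2 ≈ 1153.9 mm ≈ 1.15 m.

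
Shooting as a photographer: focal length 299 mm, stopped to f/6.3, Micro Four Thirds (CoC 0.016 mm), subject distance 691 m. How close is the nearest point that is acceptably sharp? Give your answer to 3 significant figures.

388 m

Hyperfocal distance H = f²/(N·c) + f = 299²/(6.3 × 0.016) + 299 = 89401/0.1008 + 299 ≈ 887213.7 mm ≈ 887.2 m.
Near limit Dn = s·(H − f)/(H + s − 2f) = 691000 × (887213.7 − 299) / (887213.7 + 691000 − 2 × 299) = 691000 × 886914.7 / 1577615.7 ≈ 388471 mm ≈ 388 m.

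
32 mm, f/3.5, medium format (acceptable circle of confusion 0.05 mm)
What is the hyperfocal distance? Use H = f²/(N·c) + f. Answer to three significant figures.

Hyperfocal distance H = f²/(N·c) + f = 32²/(3.5 × 0.05) + 32 = 1024/0.175 + 32 ≈ 5883.4 mm ≈ 5.88 m.

5.88 m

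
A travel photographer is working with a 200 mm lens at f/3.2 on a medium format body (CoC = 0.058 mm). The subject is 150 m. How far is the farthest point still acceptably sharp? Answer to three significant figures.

Hyperfocal distance H = f²/(N·c) + f = 200²/(3.2 × 0.058) + 200 = 40000/0.1856 + 200 ≈ 215717.2 mm ≈ 215.7 m.
Far limit Df = s·(H − f)/(H − s) = 150000 × (215717.2 − 200) / (215717.2 − 150000) = 150000 × 215517.2 / 65717.2 ≈ 491919 mm ≈ 492 m.

492 m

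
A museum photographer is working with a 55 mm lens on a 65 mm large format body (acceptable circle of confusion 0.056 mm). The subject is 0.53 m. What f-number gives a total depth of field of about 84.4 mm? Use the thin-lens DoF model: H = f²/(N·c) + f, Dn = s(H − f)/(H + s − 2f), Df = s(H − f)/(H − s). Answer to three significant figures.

Write h = H − f = f²/(N·c). The thin-lens limits are Dn = s·h/(h + (s−f)) and Df = s·h/(h − (s−f)), so DoF = Df − Dn = 2·s·(s−f)·h / (h² − (s−f)²).
That is a quadratic in h: DoF·h² − 2·s·(s−f)·h − DoF·(s−f)² = 0 ⇒ h = (s−f)·(s + √(s² + DoF²)) / DoF = 475 × (530 + √(530² + 84.4²)) / 84.4 = 475 × (530 + 536.678) / 84.4 ≈ 6003.2 mm.
Then N = f²/(c·h) = 55² / (0.056 × 6003.2) = 3025 / 336.18 ≈ 9.

f/9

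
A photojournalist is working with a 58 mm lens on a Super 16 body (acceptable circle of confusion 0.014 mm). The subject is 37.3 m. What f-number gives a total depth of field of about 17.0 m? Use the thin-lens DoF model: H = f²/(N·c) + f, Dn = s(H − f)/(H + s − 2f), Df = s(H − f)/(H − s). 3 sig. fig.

Write h = H − f = f²/(N·c). The thin-lens limits are Dn = s·h/(h + (s−f)) and Df = s·h/(h − (s−f)), so DoF = Df − Dn = 2·s·(s−f)·h / (h² − (s−f)²).
That is a quadratic in h: DoF·h² − 2·s·(s−f)·h − DoF·(s−f)² = 0 ⇒ h = (s−f)·(s + √(s² + DoF²)) / DoF = 37242 × (37300 + √(37300² + 17000²)) / 17000 = 37242 × (37300 + 40991.3) / 17000 ≈ 171513 mm.
Then N = f²/(c·h) = 58² / (0.014 × 171513) = 3364 / 2401.2 ≈ 1.40.

f/1.40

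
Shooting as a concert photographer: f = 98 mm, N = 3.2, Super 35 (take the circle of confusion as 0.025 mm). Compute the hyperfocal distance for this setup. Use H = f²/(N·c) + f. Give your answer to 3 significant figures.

Hyperfocal distance H = f²/(N·c) + f = 98²/(3.2 × 0.025) + 98 = 9604/0.08 + 98 ≈ 120148.0 mm ≈ 120 m.

120 m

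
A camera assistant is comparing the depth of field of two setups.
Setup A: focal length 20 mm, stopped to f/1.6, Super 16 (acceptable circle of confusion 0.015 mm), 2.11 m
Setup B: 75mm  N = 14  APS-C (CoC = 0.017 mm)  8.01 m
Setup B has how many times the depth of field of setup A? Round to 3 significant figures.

11.3

Setup A: H = 20²/(1.6×0.015) + 20 ≈ 16686.7 mm; DoF = Df − Dn = 2412.53 − 1874.89 ≈ 537.64 mm.
Setup B: H = 75²/(14×0.017) + 75 ≈ 23709.5 mm; DoF = Df − Dn = 12058.5 − 5996.7 ≈ 6061.8 mm.
Ratio = 6061.8 / 537.64 ≈ 11.3.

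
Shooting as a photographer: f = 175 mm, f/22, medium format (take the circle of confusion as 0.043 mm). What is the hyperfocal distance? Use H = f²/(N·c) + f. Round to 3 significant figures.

32.5 m

Hyperfocal distance H = f²/(N·c) + f = 175²/(22 × 0.043) + 175 = 30625/0.946 + 175 ≈ 32548.2 mm ≈ 32.5 m.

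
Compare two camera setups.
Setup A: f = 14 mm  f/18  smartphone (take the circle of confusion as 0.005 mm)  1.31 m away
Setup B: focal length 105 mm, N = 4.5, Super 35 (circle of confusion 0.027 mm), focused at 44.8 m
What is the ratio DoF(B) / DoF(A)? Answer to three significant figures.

24.1

Setup A: H = 14²/(18×0.005) + 14 ≈ 2191.8 mm; DoF = Df − Dn = 3235.4 − 821.3 ≈ 2414.1 mm.
Setup B: H = 105²/(4.5×0.027) + 105 ≈ 90845.7 mm; DoF = Df − Dn = 88286 − 30016 ≈ 58270 mm.
Ratio = 58270 / 2414.1 ≈ 24.1.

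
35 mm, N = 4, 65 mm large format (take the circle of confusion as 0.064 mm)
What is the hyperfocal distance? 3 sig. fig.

Hyperfocal distance H = f²/(N·c) + f = 35²/(4 × 0.064) + 35 = 1225/0.256 + 35 ≈ 4820.2 mm ≈ 4.82 m.

4.82 m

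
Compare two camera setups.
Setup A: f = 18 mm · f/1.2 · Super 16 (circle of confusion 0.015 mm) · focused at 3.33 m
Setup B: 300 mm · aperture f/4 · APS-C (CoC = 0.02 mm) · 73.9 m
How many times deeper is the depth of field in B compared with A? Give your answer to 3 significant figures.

7.66

Setup A: H = 18²/(1.2×0.015) + 18 ≈ 18018.0 mm; DoF = Df − Dn = 4080.9 − 2812.5 ≈ 1268.4 mm.
Setup B: H = 300²/(4×0.02) + 300 ≈ 1125300.0 mm; DoF = Df − Dn = 79073.1 − 69362.2 ≈ 9710.9 mm.
Ratio = 9710.9 / 1268.4 ≈ 7.66.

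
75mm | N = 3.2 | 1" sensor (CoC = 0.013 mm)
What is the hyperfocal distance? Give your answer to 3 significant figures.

Hyperfocal distance H = f²/(N·c) + f = 75²/(3.2 × 0.013) + 75 = 5625/0.0416 + 75 ≈ 135291.3 mm ≈ 135 m.

135 m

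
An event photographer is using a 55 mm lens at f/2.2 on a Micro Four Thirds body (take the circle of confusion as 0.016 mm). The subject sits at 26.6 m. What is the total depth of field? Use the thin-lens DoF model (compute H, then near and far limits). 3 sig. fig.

18.2 m

Hyperfocal distance H = f²/(N·c) + f = 55²/(2.2 × 0.016) + 55 = 3025/0.0352 + 55 ≈ 85992.5 mm ≈ 85.99 m.
Near limit Dn = s·(H − f)/(H + s − 2f) = 26600 × (85992.5 − 55) / (85992.5 + 26600 − 2 × 55) = 26600 × 85937.5 / 112482.5 ≈ 20323 mm.
Far limit Df = s·(H − f)/(H − s) = 26600 × (85992.5 − 55) / (85992.5 − 26600) = 26600 × 85937.5 / 59392.5 ≈ 38489 mm.
Depth of field = Df − Dn = 38489 − 20323 ≈ 18166 mm ≈ 18.2 m.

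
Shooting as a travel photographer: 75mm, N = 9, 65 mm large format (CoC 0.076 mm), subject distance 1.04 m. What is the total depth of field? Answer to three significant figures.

Hyperfocal distance H = f²/(N·c) + f = 75²/(9 × 0.076) + 75 = 5625/0.684 + 75 ≈ 8298.7 mm ≈ 8.299 m.
Near limit Dn = s·(H − f)/(H + s − 2f) = 1040 × (8298.7 − 75) / (8298.7 + 1040 − 2 × 75) = 1040 × 8223.7 / 9188.7 ≈ 930.78 mm.
Far limit Df = s·(H − f)/(H − s) = 1040 × (8298.7 − 75) / (8298.7 − 1040) = 1040 × 8223.7 / 7258.7 ≈ 1178.26 mm.
Depth of field = Df − Dn = 1178.26 − 930.78 ≈ 247.48 mm.

247 mm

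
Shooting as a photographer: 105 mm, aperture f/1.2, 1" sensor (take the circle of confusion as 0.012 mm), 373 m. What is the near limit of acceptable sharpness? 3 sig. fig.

Hyperfocal distance H = f²/(N·c) + f = 105²/(1.2 × 0.012) + 105 = 11025/0.0144 + 105 ≈ 765730.0 mm ≈ 765.7 m.
Near limit Dn = s·(H − f)/(H + s − 2f) = 373000 × (765730.0 − 105) / (765730.0 + 373000 − 2 × 105) = 373000 × 765625.0 / 1138520.0 ≈ 250833 mm ≈ 251 m.

251 m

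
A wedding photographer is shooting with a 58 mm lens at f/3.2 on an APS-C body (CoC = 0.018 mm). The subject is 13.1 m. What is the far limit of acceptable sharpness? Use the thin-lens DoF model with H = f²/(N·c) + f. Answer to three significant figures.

16.9 m

Hyperfocal distance H = f²/(N·c) + f = 58²/(3.2 × 0.018) + 58 = 3364/0.0576 + 58 ≈ 58460.8 mm ≈ 58.46 m.
Far limit Df = s·(H − f)/(H − s) = 13100 × (58460.8 − 58) / (58460.8 − 13100) = 13100 × 58402.8 / 45360.8 ≈ 16866 mm ≈ 16.9 m.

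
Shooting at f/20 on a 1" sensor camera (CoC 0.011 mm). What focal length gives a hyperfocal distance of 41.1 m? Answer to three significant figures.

From H = f²/(N·c) + f, with f ≪ H: f ≈ √(H·N·c) = √(41100 × 20 × 0.011) = √9042.0 ≈ 95.09 mm.
Exact: f² + N·c·f − N·c·H = 0 ⇒ f = (−N·c + √((N·c)² + 4·N·c·H))/2 = (−0.22 + √36168)/2 ≈ 94.979 mm ≈ 95.0 mm.

95.0 mm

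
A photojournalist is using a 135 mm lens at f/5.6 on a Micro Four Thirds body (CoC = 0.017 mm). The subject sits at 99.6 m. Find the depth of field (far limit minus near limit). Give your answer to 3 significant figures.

142 m

Hyperfocal distance H = f²/(N·c) + f = 135²/(5.6 × 0.017) + 135 = 18225/0.0952 + 135 ≈ 191574.1 mm ≈ 191.6 m.
Near limit Dn = s·(H − f)/(H + s − 2f) = 99600 × (191574.1 − 135) / (191574.1 + 99600 − 2 × 135) = 99600 × 191439.1 / 290904.1 ≈ 65545 mm.
Far limit Df = s·(H − f)/(H − s) = 99600 × (191574.1 − 135) / (191574.1 − 99600) = 99600 × 191439.1 / 91974.1 ≈ 207312 mm.
Depth of field = Df − Dn = 207312 − 65545 ≈ 141767 mm ≈ 142 m.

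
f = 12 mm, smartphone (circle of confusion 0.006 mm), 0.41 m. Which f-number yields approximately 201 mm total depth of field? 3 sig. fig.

f/14

Write h = H − f = f²/(N·c). The thin-lens limits are Dn = s·h/(h + (s−f)) and Df = s·h/(h − (s−f)), so DoF = Df − Dn = 2·s·(s−f)·h / (h² − (s−f)²).
That is a quadratic in h: DoF·h² − 2·s·(s−f)·h − DoF·(s−f)² = 0 ⇒ h = (s−f)·(s + √(s² + DoF²)) / DoF = 398 × (410 + √(410² + 201²)) / 201 = 398 × (410 + 456.619) / 201 ≈ 1716.0 mm.
Then N = f²/(c·h) = 12² / (0.006 × 1716.0) = 144 / 10.296 ≈ 14.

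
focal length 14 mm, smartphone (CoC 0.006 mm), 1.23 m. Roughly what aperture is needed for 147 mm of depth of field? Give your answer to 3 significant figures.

f/1.60

Write h = H − f = f²/(N·c). The thin-lens limits are Dn = s·h/(h + (s−f)) and Df = s·h/(h − (s−f)), so DoF = Df − Dn = 2·s·(s−f)·h / (h² − (s−f)²).
That is a quadratic in h: DoF·h² − 2·s·(s−f)·h − DoF·(s−f)² = 0 ⇒ h = (s−f)·(s + √(s² + DoF²)) / DoF = 1216 × (1230 + √(1230² + 147²)) / 147 = 1216 × (1230 + 1238.75) / 147 ≈ 20422 mm.
Then N = f²/(c·h) = 14² / (0.006 × 20422) = 196 / 122.53 ≈ 1.60.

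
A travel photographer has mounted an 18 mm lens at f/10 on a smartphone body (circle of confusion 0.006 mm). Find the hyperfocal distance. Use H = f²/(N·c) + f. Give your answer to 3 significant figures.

Hyperfocal distance H = f²/(N·c) + f = 18²/(10 × 0.006) + 18 = 324/0.06 + 18 ≈ 5418.0 mm ≈ 5.42 m.

5.42 m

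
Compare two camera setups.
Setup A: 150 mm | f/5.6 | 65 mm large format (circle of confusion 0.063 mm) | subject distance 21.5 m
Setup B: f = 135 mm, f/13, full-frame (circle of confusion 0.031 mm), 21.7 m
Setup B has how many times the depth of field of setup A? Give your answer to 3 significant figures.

Setup A: H = 150²/(5.6×0.063) + 150 ≈ 63925.5 mm; DoF = Df − Dn = 32320 − 16108 ≈ 16212 mm.
Setup B: H = 135²/(13×0.031) + 135 ≈ 45358.3 mm; DoF = Df − Dn = 41480 − 14693 ≈ 26787 mm.
Ratio = 26787 / 16212 ≈ 1.65.

1.65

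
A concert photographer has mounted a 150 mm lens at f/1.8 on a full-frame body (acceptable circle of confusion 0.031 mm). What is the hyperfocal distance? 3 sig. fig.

Hyperfocal distance H = f²/(N·c) + f = 150²/(1.8 × 0.031) + 150 = 22500/0.0558 + 150 ≈ 403375.8 mm ≈ 403 m.

403 m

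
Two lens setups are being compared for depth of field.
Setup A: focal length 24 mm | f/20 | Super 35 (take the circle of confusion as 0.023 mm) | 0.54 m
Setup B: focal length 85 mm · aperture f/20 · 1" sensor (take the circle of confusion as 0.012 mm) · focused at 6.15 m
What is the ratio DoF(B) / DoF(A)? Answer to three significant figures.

4.82

Setup A: H = 24²/(20×0.023) + 24 ≈ 1276.2 mm; DoF = Df − Dn = 918.50 − 382.41 ≈ 536.09 mm.
Setup B: H = 85²/(20×0.012) + 85 ≈ 30189.2 mm; DoF = Df − Dn = 7701.6 − 5118.7 ≈ 2582.9 mm.
Ratio = 2582.9 / 536.09 ≈ 4.82.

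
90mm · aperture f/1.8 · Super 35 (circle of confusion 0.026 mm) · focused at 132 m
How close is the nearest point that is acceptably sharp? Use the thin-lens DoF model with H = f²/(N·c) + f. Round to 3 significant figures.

Hyperfocal distance H = f²/(N·c) + f = 90²/(1.8 × 0.026) + 90 = 8100/0.0468 + 90 ≈ 173166.9 mm ≈ 173.2 m.
Near limit Dn = s·(H − f)/(H + s − 2f) = 132000 × (173166.9 − 90) / (173166.9 + 132000 − 2 × 90) = 132000 × 173076.9 / 304986.9 ≈ 74909 mm ≈ 74.9 m.

74.9 m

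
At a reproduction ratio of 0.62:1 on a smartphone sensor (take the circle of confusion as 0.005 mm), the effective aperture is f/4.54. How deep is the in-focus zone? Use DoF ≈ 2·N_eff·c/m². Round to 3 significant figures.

At magnification m, DoF ≈ 2·N_eff·c/m² = 2 × 4.54 × 0.005 / 0.62² = 0.0454 / 0.3844 ≈ 0.118 mm.

0.118 mm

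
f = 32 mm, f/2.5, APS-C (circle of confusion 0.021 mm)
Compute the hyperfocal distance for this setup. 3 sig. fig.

Hyperfocal distance H = f²/(N·c) + f = 32²/(2.5 × 0.021) + 32 = 1024/0.0525 + 32 ≈ 19536.8 mm ≈ 19.5 m.

19.5 m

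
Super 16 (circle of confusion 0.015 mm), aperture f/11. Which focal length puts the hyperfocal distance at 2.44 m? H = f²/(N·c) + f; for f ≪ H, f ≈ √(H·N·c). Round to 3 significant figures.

20.0 mm

From H = f²/(N·c) + f, with f ≪ H: f ≈ √(H·N·c) = √(2440 × 11 × 0.015) = √402.60 ≈ 20.06 mm.
Exact: f² + N·c·f − N·c·H = 0 ⇒ f = (−N·c + √((N·c)² + 4·N·c·H))/2 = (−0.165 + √1610.4)/2 ≈ 19.983 mm ≈ 20.0 mm.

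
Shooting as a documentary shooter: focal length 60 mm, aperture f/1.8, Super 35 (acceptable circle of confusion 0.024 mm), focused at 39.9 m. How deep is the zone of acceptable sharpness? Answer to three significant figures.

49.5 m

Hyperfocal distance H = f²/(N·c) + f = 60²/(1.8 × 0.024) + 60 = 3600/0.0432 + 60 ≈ 83393.3 mm ≈ 83.39 m.
Near limit Dn = s·(H − f)/(H + s − 2f) = 39900 × (83393.3 − 60) / (83393.3 + 39900 − 2 × 60) = 39900 × 83333.3 / 123173.3 ≈ 26994 mm.
Far limit Df = s·(H − f)/(H − s) = 39900 × (83393.3 − 60) / (83393.3 − 39900) = 39900 × 83333.3 / 43493.3 ≈ 76448 mm.
Depth of field = Df − Dn = 76448 − 26994 ≈ 49454 mm ≈ 49.5 m.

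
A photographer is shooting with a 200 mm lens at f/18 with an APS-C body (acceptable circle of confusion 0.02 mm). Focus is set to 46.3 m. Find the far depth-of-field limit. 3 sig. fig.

Hyperfocal distance H = f²/(N·c) + f = 200²/(18 × 0.02) + 200 = 40000/0.36 + 200 ≈ 111311.1 mm ≈ 111.3 m.
Far limit Df = s·(H − f)/(H − s) = 46300 × (111311.1 − 200) / (111311.1 − 46300) = 46300 × 111111.1 / 65011.1 ≈ 79132 mm ≈ 79.1 m.

79.1 m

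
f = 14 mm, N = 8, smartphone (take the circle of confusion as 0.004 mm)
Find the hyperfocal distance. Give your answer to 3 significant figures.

Hyperfocal distance H = f²/(N·c) + f = 14²/(8 × 0.004) + 14 = 196/0.032 + 14 ≈ 6139.0 mm ≈ 6.14 m.

6.14 m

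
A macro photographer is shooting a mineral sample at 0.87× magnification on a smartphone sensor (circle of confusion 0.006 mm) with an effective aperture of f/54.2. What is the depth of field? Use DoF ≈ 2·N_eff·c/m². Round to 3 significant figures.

At magnification m, DoF ≈ 2·N_eff·c/m² = 2 × 54.2 × 0.006 / 0.87² = 0.6504 / 0.7569 ≈ 0.859 mm.

0.859 mm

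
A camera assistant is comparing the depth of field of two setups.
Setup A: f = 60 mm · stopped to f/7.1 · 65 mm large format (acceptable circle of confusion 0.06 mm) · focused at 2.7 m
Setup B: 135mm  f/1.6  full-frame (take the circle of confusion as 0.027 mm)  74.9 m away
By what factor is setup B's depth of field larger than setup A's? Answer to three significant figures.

Setup A: H = 60²/(7.1×0.06) + 60 ≈ 8510.7 mm; DoF = Df − Dn = 3926.7 − 2057.3 ≈ 1869.4 mm.
Setup B: H = 135²/(1.6×0.027) + 135 ≈ 422010.0 mm; DoF = Df − Dn = 91033 − 63624 ≈ 27409 mm.
Ratio = 27409 / 1869.4 ≈ 14.7.

14.7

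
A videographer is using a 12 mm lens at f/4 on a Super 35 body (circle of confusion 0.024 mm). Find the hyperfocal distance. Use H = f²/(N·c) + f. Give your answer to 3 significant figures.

1.51 m

Hyperfocal distance H = f²/(N·c) + f = 12²/(4 × 0.024) + 12 = 144/0.096 + 12 ≈ 1512.0 mm ≈ 1.51 m.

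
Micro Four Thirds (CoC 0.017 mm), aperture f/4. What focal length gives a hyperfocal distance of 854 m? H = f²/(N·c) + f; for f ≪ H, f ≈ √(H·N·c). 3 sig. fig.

From H = f²/(N·c) + f, with f ≪ H: f ≈ √(H·N·c) = √(854000 × 4 × 0.017) = √58072 ≈ 241.0 mm.
The +f correction barely moves this — solving exactly, f² + N·c·f − N·c·H = 0 ⇒ f = (−N·c + √((N·c)² + 4·N·c·H))/2 = (−0.068 + √232288)/2 ≈ 240.95 mm, so f ≈ 241 mm.

241 mm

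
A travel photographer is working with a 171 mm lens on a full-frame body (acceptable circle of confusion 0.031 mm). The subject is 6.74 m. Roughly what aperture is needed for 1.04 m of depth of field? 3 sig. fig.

Write h = H − f = f²/(N·c). The thin-lens limits are Dn = s·h/(h + (s−f)) and Df = s·h/(h − (s−f)), so DoF = Df − Dn = 2·s·(s−f)·h / (h² − (s−f)²).
That is a quadratic in h: DoF·h² − 2·s·(s−f)·h − DoF·(s−f)² = 0 ⇒ h = (s−f)·(s + √(s² + DoF²)) / DoF = 6569 × (6740 + √(6740² + 1040²)) / 1040 = 6569 × (6740 + 6819.77) / 1040 ≈ 85648 mm.
Then N = f²/(c·h) = 171² / (0.031 × 85648) = 29241 / 2655.1 ≈ 11.

f/11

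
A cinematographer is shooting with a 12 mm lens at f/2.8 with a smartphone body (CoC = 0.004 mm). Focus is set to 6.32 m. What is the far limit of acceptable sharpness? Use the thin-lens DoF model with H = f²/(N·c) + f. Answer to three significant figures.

Hyperfocal distance H = f²/(N·c) + f = 12²/(2.8 × 0.004) + 12 = 144/0.0112 + 12 ≈ 12869.1 mm ≈ 12.87 m.
Far limit Df = s·(H − f)/(H − s) = 6320 × (12869.1 − 12) / (12869.1 − 6320) = 6320 × 12857.1 / 6549.1 ≈ 12407 mm ≈ 12.4 m.

12.4 m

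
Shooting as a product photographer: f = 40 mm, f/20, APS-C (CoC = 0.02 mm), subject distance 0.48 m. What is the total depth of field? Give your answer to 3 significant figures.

Hyperfocal distance H = f²/(N·c) + f = 40²/(20 × 0.02) + 40 = 1600/0.4 + 40 ≈ 4040.0 mm ≈ 4.040 m.
Near limit Dn = s·(H − f)/(H + s − 2f) = 480 × (4040.0 − 40) / (4040.0 + 480 − 2 × 40) = 480 × 4000.0 / 4440.0 ≈ 432.43 mm.
Far limit Df = s·(H − f)/(H − s) = 480 × (4040.0 − 40) / (4040.0 − 480) = 480 × 4000.0 / 3560.0 ≈ 539.33 mm.
Depth of field = Df − Dn = 539.33 − 432.43 ≈ 106.90 mm.

107 mm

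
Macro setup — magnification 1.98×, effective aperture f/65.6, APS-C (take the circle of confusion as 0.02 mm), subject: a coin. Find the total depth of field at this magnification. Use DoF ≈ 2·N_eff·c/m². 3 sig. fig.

At magnification m, DoF ≈ 2·N_eff·c/m² = 2 × 65.6 × 0.02 / 1.98² = 2.624 / 3.92 ≈ 0.669 mm.

0.669 mm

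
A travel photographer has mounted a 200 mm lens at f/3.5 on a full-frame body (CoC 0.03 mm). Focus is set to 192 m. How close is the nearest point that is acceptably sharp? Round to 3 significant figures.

128 m

Hyperfocal distance H = f²/(N·c) + f = 200²/(3.5 × 0.03) + 200 = 40000/0.105 + 200 ≈ 381152.4 mm ≈ 381.2 m.
Near limit Dn = s·(H − f)/(H + s − 2f) = 192000 × (381152.4 − 200) / (381152.4 + 192000 − 2 × 200) = 192000 × 380952.4 / 572752.4 ≈ 127704 mm ≈ 128 m.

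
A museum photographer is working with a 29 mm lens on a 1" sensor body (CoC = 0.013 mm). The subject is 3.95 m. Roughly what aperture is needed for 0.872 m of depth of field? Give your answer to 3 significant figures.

Write h = H − f = f²/(N·c). The thin-lens limits are Dn = s·h/(h + (s−f)) and Df = s·h/(h − (s−f)), so DoF = Df − Dn = 2·s·(s−f)·h / (h² − (s−f)²).
That is a quadratic in h: DoF·h² − 2·s·(s−f)·h − DoF·(s−f)² = 0 ⇒ h = (s−f)·(s + √(s² + DoF²)) / DoF = 3921 × (3950 + √(3950² + 872²)) / 872 = 3921 × (3950 + 4045.11) / 872 ≈ 35950 mm.
Then N = f²/(c·h) = 29² / (0.013 × 35950) = 841 / 467.36 ≈ 1.80.

f/1.80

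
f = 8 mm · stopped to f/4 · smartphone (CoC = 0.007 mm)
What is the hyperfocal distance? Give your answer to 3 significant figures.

Hyperfocal distance H = f²/(N·c) + f = 8²/(4 × 0.007) + 8 = 64/0.028 + 8 ≈ 2293.7 mm ≈ 2.29 m.

2.29 m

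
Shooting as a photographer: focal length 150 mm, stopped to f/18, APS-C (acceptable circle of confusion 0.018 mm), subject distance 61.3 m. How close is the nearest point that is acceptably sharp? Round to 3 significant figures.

32.6 m

Hyperfocal distance H = f²/(N·c) + f = 150²/(18 × 0.018) + 150 = 22500/0.324 + 150 ≈ 69594.4 mm ≈ 69.59 m.
Near limit Dn = s·(H − f)/(H + s − 2f) = 61300 × (69594.4 − 150) / (69594.4 + 61300 − 2 × 150) = 61300 × 69444.4 / 130594.4 ≈ 32597 mm ≈ 32.6 m.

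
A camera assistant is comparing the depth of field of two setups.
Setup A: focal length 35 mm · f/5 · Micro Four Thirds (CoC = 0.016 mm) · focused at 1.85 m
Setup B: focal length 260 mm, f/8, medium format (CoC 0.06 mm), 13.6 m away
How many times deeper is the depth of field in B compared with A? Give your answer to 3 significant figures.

5.84

Setup A: H = 35²/(5×0.016) + 35 ≈ 15347.5 mm; DoF = Df − Dn = 2098.77 − 1653.96 ≈ 444.81 mm.
Setup B: H = 260²/(8×0.06) + 260 ≈ 141093.3 mm; DoF = Df − Dn = 15023.0 − 12423.2 ≈ 2599.8 mm.
Ratio = 2599.8 / 444.81 ≈ 5.84.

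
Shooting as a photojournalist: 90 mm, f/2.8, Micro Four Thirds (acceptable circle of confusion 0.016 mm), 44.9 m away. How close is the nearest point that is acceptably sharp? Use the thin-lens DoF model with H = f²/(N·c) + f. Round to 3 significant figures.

36.0 m

Hyperfocal distance H = f²/(N·c) + f = 90²/(2.8 × 0.016) + 90 = 8100/0.0448 + 90 ≈ 180893.6 mm ≈ 180.9 m.
Near limit Dn = s·(H − f)/(H + s − 2f) = 44900 × (180893.6 − 90) / (180893.6 + 44900 − 2 × 90) = 44900 × 180803.6 / 225613.6 ≈ 35982 mm ≈ 36.0 m.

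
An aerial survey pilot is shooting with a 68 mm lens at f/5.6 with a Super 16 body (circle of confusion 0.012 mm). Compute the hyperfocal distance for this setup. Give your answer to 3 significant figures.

68.9 m

Hyperfocal distance H = f²/(N·c) + f = 68²/(5.6 × 0.012) + 68 = 4624/0.0672 + 68 ≈ 68877.5 mm ≈ 68.9 m.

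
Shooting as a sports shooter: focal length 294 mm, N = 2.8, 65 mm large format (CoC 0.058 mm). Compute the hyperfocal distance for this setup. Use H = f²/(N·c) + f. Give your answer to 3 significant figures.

533 m

Hyperfocal distance H = f²/(N·c) + f = 294²/(2.8 × 0.058) + 294 = 86436/0.1624 + 294 ≈ 532535.4 mm ≈ 533 m.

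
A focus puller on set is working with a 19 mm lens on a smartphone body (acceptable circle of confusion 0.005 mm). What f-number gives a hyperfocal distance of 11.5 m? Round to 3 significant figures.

f/6.29

Rearrange H = f²/(N·c) + f for N: N = f² / ((H − f)·c).
N = 19² / ((11500 − 19) × 0.005) = 361 / 57.41 ≈ 6.29.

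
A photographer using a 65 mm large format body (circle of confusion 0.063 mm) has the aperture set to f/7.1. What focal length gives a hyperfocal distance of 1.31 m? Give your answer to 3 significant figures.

24.0 mm

From H = f²/(N·c) + f, with f ≪ H: f ≈ √(H·N·c) = √(1310 × 7.1 × 0.063) = √585.96 ≈ 24.21 mm.
Exact: f² + N·c·f − N·c·H = 0 ⇒ f = (−N·c + √((N·c)² + 4·N·c·H))/2 = (−0.4473 + √2344.1)/2 ≈ 23.984 mm ≈ 24.0 mm.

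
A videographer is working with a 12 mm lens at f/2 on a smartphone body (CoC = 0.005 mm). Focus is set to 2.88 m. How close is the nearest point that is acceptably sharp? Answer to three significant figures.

Hyperfocal distance H = f²/(N·c) + f = 12²/(2 × 0.005) + 12 = 144/0.01 + 12 ≈ 14412.0 mm ≈ 14.41 m.
Near limit Dn = s·(H − f)/(H + s − 2f) = 2880 × (14412.0 − 12) / (14412.0 + 2880 − 2 × 12) = 2880 × 14400.0 / 17268.0 ≈ 2401.7 mm ≈ 2.40 m.

2.40 m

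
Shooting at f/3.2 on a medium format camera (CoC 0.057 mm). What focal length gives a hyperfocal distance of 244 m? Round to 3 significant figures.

From H = f²/(N·c) + f, with f ≪ H: f ≈ √(H·N·c) = √(244000 × 3.2 × 0.057) = √44506 ≈ 211.0 mm.
The +f correction barely moves this — solving exactly, f² + N·c·f − N·c·H = 0 ⇒ f = (−N·c + √((N·c)² + 4·N·c·H))/2 = (−0.1824 + √178022)/2 ≈ 210.87 mm, so f ≈ 211 mm.

211 mm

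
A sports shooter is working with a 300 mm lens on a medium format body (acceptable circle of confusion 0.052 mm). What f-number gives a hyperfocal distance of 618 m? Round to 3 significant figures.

Rearrange H = f²/(N·c) + f for N: N = f² / ((H − f)·c).
N = 300² / ((618000 − 300) × 0.052) = 90000 / 32120 ≈ 2.80.

f/2.80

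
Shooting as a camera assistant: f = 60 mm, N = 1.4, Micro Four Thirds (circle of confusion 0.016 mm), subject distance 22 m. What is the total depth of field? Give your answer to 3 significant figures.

6.12 m

Hyperfocal distance H = f²/(N·c) + f = 60²/(1.4 × 0.016) + 60 = 3600/0.0224 + 60 ≈ 160774.3 mm ≈ 160.8 m.
Near limit Dn = s·(H − f)/(H + s − 2f) = 22000 × (160774.3 − 60) / (160774.3 + 22000 − 2 × 60) = 22000 × 160714.3 / 182654.3 ≈ 19357.4 mm.
Far limit Df = s·(H − f)/(H − s) = 22000 × (160774.3 − 60) / (160774.3 − 22000) = 22000 × 160714.3 / 138774.3 ≈ 25478.2 mm.
Depth of field = Df − Dn = 25478.2 − 19357.4 ≈ 6120.8 mm ≈ 6.12 m.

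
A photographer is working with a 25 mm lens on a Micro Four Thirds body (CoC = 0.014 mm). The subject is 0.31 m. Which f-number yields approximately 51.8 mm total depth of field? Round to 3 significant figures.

f/13

Write h = H − f = f²/(N·c). The thin-lens limits are Dn = s·h/(h + (s−f)) and Df = s·h/(h − (s−f)), so DoF = Df − Dn = 2·s·(s−f)·h / (h² − (s−f)²).
That is a quadratic in h: DoF·h² − 2·s·(s−f)·h − DoF·(s−f)² = 0 ⇒ h = (s−f)·(s + √(s² + DoF²)) / DoF = 285 × (310 + √(310² + 51.8²)) / 51.8 = 285 × (310 + 314.298) / 51.8 ≈ 3434.8 mm.
Then N = f²/(c·h) = 25² / (0.014 × 3434.8) = 625 / 48.088 ≈ 13.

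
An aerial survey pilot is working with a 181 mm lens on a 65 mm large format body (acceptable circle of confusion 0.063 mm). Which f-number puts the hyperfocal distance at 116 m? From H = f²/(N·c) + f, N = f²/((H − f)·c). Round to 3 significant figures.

Rearrange H = f²/(N·c) + f for N: N = f² / ((H − f)·c).
N = 181² / ((116000 − 181) × 0.063) = 32761 / 7297 ≈ 4.49.

f/4.49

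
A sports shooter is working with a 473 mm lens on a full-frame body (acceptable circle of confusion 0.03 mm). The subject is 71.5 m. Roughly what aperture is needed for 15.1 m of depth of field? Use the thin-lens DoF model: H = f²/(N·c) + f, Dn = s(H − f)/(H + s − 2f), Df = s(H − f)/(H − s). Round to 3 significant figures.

Write h = H − f = f²/(N·c). The thin-lens limits are Dn = s·h/(h + (s−f)) and Df = s·h/(h − (s−f)), so DoF = Df − Dn = 2·s·(s−f)·h / (h² − (s−f)²).
That is a quadratic in h: DoF·h² − 2·s·(s−f)·h − DoF·(s−f)² = 0 ⇒ h = (s−f)·(s + √(s² + DoF²)) / DoF = 71027 × (71500 + √(71500² + 15100²)) / 15100 = 71027 × (71500 + 73077.1) / 15100 ≈ 680058 mm.
Then N = f²/(c·h) = 473² / (0.03 × 680058) = 223729 / 20402 ≈ 11.

f/11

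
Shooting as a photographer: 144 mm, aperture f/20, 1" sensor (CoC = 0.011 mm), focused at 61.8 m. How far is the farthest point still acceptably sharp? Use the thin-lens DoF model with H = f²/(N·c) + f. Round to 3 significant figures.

179 m

Hyperfocal distance H = f²/(N·c) + f = 144²/(20 × 0.011) + 144 = 20736/0.22 + 144 ≈ 94398.5 mm ≈ 94.40 m.
Far limit Df = s·(H − f)/(H − s) = 61800 × (94398.5 − 144) / (94398.5 − 61800) = 61800 × 94254.5 / 32598.5 ≈ 178687 mm ≈ 179 m.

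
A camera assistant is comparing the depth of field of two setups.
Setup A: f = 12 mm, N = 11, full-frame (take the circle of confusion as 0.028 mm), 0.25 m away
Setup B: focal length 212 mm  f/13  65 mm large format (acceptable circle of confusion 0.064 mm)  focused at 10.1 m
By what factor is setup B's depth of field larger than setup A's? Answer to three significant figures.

11.1

Setup A: H = 12²/(11×0.028) + 12 ≈ 479.5 mm; DoF = Df − Dn = 509.22 − 165.67 ≈ 343.55 mm.
Setup B: H = 212²/(13×0.064) + 212 ≈ 54231.2 mm; DoF = Df − Dn = 12363.0 − 8537.3 ≈ 3825.7 mm.
Ratio = 3825.7 / 343.55 ≈ 11.1.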